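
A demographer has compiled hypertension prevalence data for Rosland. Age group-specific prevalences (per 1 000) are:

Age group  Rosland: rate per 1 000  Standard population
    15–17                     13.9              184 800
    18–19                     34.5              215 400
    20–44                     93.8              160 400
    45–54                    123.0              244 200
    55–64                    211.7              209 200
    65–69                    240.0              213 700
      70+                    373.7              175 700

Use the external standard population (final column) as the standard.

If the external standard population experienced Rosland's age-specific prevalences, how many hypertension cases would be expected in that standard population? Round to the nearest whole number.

216317

Expected hypertension cases = Σ (standard pop × age-specific rate ÷ 1 000)
= 184 800×13.9/1 000 + 215 400×34.5/1 000 + 160 400×93.8/1 000 + 244 200×123.0/1 000 + 209 200×211.7/1 000 + 213 700×240.0/1 000 + 175 700×373.7/1 000
= 2568.72 + 7431.30 + 15045.52 + 30036.60 + 44287.64 + 51288.00 + 65659.09 = 216316.87.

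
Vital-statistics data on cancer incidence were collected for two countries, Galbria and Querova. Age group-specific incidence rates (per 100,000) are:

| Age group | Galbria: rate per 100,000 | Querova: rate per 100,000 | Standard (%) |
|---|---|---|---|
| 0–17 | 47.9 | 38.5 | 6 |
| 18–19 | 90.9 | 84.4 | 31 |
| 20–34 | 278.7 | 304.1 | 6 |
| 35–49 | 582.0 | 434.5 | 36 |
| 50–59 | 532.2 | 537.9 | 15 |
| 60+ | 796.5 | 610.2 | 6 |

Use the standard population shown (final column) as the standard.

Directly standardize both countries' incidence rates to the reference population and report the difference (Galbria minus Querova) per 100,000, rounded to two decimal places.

Standard weights: 0.06, 0.31, 0.06, 0.36, 0.15, 0.06.
Galbria: 0.0600×47.9 + 0.3100×90.9 + 0.0600×278.7 + 0.3600×582.0 + 0.1500×532.2 + 0.0600×796.5 = 384.9150 per 100,000.
Querova: 0.0600×38.5 + 0.3100×84.4 + 0.0600×304.1 + 0.3600×434.5 + 0.1500×537.9 + 0.0600×610.2 = 320.4370 per 100,000.
Difference = 384.9150 − 320.4370 = 64.4780.

64.48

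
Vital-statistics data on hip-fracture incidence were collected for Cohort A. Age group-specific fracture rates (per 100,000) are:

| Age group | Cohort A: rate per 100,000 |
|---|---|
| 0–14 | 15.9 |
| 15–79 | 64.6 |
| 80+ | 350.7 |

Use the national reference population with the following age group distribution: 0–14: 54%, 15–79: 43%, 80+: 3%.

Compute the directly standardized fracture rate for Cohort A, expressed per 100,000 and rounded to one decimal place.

46.9

Standard weights: 0.54, 0.43, 0.03.
Standardized rate: 0.5400×15.9 + 0.4300×64.6 + 0.0300×350.7 = 46.8850 per 100,000.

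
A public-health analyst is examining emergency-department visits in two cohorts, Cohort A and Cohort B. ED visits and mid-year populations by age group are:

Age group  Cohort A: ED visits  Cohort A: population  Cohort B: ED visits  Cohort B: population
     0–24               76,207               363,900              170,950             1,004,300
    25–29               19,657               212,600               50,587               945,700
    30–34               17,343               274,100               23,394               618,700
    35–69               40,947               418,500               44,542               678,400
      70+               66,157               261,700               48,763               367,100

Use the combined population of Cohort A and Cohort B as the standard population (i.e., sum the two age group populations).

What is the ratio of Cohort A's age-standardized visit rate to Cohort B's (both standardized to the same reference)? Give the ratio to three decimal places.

1.480

Age-specific rates per 1,000 for Cohort A: 209.417, 92.460, 63.273, 97.842, 252.797.
For Cohort B: 170.218, 53.492, 37.812, 65.657, 132.833.
Combined standard total = 5,145,000; weights = 0.2659, 0.2251, 0.1735, 0.2132, 0.1222.
Cohort A: 0.2659×209.417 + 0.2251×92.460 + 0.1735×63.273 + 0.2132×97.842 + 0.1222×252.797 = 139.2406 per 1,000.
Cohort B: 0.2659×170.218 + 0.2251×53.492 + 0.1735×37.812 + 0.2132×65.657 + 0.1222×132.833 = 94.1020 per 1,000.
Ratio = 139.2406 ÷ 94.1020 = 1.47968.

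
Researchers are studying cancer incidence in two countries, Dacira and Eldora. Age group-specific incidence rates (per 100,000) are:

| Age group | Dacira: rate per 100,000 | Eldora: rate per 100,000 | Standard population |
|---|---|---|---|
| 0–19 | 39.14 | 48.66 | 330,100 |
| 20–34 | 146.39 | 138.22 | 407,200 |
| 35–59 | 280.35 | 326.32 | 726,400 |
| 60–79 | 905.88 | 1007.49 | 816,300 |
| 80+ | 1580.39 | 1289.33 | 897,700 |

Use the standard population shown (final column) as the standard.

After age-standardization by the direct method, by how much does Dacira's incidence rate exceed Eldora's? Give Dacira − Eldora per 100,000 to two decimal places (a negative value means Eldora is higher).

Standard total = 3,177,700; weights = 0.1039, 0.1281, 0.2286, 0.2569, 0.2825.
Dacira: 0.1039×39.14 + 0.1281×146.39 + 0.2286×280.35 + 0.2569×905.88 + 0.2825×1580.39 = 766.0768 per 100,000.
Eldora: 0.1039×48.66 + 0.1281×138.22 + 0.2286×326.32 + 0.2569×1007.49 + 0.2825×1289.33 = 720.4048 per 100,000.
Difference = 766.0768 − 720.4048 = 45.6720.

45.67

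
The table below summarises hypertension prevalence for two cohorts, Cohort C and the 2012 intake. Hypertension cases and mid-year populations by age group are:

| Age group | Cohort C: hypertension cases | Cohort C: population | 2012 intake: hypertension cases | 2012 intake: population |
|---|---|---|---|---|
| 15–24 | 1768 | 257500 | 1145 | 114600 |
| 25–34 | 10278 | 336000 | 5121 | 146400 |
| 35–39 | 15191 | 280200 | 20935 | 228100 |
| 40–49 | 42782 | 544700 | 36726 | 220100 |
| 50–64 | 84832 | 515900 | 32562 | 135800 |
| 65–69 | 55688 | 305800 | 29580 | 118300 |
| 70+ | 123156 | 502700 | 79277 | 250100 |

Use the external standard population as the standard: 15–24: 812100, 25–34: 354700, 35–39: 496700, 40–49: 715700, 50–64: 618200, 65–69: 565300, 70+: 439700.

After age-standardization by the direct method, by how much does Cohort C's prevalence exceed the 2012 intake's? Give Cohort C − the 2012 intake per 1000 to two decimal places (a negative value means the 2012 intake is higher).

-50.62

Age-specific rates per 1000 for Cohort C: 6.866, 30.589, 54.215, 78.542, 164.435, 182.106, 244.989.
For the 2012 intake: 9.991, 34.980, 91.780, 166.861, 239.779, 250.042, 316.981.
Standard total = 4002400; weights = 0.2029, 0.0886, 0.1241, 0.1788, 0.1545, 0.1412, 0.1099.
Cohort C: 0.2029×6.866 + 0.0886×30.589 + 0.1241×54.215 + 0.1788×78.542 + 0.1545×164.435 + 0.1412×182.106 + 0.1099×244.989 = 102.9100 per 1000.
The 2012 intake: 0.2029×9.991 + 0.0886×34.980 + 0.1241×91.780 + 0.1788×166.861 + 0.1545×239.779 + 0.1412×250.042 + 0.1099×316.981 = 153.5297 per 1000.
Difference = 102.9100 − 153.5297 = -50.6197.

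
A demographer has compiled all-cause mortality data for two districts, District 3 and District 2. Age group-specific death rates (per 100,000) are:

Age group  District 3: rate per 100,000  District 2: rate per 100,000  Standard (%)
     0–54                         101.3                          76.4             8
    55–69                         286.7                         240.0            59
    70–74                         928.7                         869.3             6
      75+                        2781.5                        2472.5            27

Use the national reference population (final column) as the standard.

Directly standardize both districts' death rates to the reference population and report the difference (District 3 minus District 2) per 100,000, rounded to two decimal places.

116.54

Standard weights: 0.08, 0.59, 0.06, 0.27.
District 3: 0.0800×101.3 + 0.5900×286.7 + 0.0600×928.7 + 0.2700×2781.5 = 983.9840 per 100,000.
District 2: 0.0800×76.4 + 0.5900×240.0 + 0.0600×869.3 + 0.2700×2472.5 = 867.4450 per 100,000.
Difference = 983.9840 − 867.4450 = 116.5390.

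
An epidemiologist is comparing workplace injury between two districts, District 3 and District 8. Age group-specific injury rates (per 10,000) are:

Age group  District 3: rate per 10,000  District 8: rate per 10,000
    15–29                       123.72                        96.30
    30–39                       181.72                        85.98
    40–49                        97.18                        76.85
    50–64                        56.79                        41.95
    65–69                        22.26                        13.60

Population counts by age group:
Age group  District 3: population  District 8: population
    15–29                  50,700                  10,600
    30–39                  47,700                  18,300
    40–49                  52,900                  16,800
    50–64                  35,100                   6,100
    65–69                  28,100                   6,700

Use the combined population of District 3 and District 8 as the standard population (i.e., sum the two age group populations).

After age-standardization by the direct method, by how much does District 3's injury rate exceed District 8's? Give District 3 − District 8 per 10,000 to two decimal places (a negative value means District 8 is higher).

Combined standard total = 273,000; weights = 0.2245, 0.2418, 0.2553, 0.1509, 0.1275.
District 3: 0.2245×123.72 + 0.2418×181.72 + 0.2553×97.18 + 0.1509×56.79 + 0.1275×22.26 = 107.9319 per 10,000.
District 8: 0.2245×96.30 + 0.2418×85.98 + 0.2553×76.85 + 0.1509×41.95 + 0.1275×13.60 = 70.0950 per 10,000.
Difference = 107.9319 − 70.0950 = 37.8369.

37.84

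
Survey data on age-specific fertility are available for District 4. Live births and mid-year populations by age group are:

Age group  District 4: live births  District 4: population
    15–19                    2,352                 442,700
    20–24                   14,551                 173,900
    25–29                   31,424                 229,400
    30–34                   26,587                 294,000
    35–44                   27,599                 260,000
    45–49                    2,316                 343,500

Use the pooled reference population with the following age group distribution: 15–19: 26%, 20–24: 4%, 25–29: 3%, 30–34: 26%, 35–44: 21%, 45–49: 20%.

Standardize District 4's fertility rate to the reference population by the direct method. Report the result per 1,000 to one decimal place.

56.0

Age-specific rates per 1,000 for District 4: 5.313, 83.675, 136.983, 90.432, 106.150, 6.742.
Standard weights: 0.26, 0.04, 0.03, 0.26, 0.21, 0.20.
Standardized rate: 0.2600×5.313 + 0.0400×83.675 + 0.0300×136.983 + 0.2600×90.432 + 0.2100×106.150 + 0.2000×6.742 = 55.9901 per 1,000.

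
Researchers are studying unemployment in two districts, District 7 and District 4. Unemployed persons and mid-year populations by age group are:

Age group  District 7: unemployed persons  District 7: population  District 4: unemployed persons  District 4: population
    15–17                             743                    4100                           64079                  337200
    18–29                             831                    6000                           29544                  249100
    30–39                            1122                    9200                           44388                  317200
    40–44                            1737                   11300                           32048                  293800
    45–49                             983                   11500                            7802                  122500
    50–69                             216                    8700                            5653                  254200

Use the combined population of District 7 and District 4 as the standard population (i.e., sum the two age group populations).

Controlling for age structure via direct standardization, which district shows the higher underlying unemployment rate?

Age-specific rates per 1000 for District 7: 181.220, 138.500, 121.957, 153.717, 85.478, 24.828.
For District 4: 190.033, 118.603, 139.937, 109.081, 63.690, 22.238.
Combined standard total = 1624800; weights = 0.2101, 0.1570, 0.2009, 0.1878, 0.0825, 0.1618.
District 7: 0.2101×181.220 + 0.1570×138.500 + 0.2009×121.957 + 0.1878×153.717 + 0.0825×85.478 + 0.1618×24.828 = 124.2420 per 1000.
District 4: 0.2101×190.033 + 0.1570×118.603 + 0.2009×139.937 + 0.1878×109.081 + 0.0825×63.690 + 0.1618×22.238 = 115.9839 per 1000.
The crude rates (110.87 vs 116.59) would put District 4 higher, but that reflects its age composition; once standardized to a common age structure, District 7 has the higher underlying rate.

District 7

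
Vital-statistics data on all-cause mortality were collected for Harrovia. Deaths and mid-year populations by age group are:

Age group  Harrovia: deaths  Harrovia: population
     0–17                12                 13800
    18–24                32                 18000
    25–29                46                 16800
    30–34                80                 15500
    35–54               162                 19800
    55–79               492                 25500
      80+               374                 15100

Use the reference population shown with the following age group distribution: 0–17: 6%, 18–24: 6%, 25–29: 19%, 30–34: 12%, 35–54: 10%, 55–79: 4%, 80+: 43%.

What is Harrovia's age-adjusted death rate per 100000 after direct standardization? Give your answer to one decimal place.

1353.9

Age-specific rates per 100000 for Harrovia: 86.96, 177.78, 273.81, 516.13, 818.18, 1929.41, 2476.82.
Standard weights: 0.06, 0.06, 0.19, 0.12, 0.10, 0.04, 0.43.
Standardized rate: 0.0600×86.96 + 0.0600×177.78 + 0.1900×273.81 + 0.1200×516.13 + 0.1000×818.18 + 0.0400×1929.41 + 0.4300×2476.82 = 1353.8711 per 100000.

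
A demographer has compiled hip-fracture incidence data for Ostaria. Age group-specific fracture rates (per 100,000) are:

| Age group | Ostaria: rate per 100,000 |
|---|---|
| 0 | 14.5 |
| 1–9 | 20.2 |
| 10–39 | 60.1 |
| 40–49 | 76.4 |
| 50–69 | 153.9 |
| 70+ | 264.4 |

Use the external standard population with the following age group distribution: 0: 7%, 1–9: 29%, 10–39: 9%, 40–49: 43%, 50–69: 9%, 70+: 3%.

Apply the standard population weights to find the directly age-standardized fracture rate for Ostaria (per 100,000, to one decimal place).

Standard weights: 0.07, 0.29, 0.09, 0.43, 0.09, 0.03.
Standardized rate: 0.0700×14.5 + 0.2900×20.2 + 0.0900×60.1 + 0.4300×76.4 + 0.0900×153.9 + 0.0300×264.4 = 66.9170 per 100,000.

66.9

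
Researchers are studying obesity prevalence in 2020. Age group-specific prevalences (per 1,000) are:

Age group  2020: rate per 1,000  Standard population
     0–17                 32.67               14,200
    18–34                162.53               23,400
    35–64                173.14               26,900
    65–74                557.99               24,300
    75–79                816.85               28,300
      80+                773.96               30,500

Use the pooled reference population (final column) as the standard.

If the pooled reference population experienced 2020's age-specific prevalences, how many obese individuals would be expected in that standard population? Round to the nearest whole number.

69206

Expected obese individuals = Σ (standard pop × age-specific rate ÷ 1,000)
= 14,200×32.67/1,000 + 23,400×162.53/1,000 + 26,900×173.14/1,000 + 24,300×557.99/1,000 + 28,300×816.85/1,000 + 30,500×773.96/1,000
= 463.91 + 3803.20 + 4657.47 + 13559.16 + 23116.85 + 23605.78 = 69206.37.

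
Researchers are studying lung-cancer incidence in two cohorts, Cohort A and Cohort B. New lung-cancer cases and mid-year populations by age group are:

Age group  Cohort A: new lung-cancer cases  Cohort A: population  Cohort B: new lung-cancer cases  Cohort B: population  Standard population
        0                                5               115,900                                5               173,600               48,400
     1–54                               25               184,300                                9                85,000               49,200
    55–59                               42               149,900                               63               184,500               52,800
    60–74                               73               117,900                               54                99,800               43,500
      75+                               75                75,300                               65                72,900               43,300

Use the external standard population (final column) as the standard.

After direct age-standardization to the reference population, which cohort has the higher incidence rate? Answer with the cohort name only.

Cohort A

Age-specific rates per 100,000 for Cohort A: 4.31, 13.56, 28.02, 61.92, 99.60.
For Cohort B: 2.88, 10.59, 34.15, 54.11, 89.16.
Standard total = 237,200; weights = 0.2040, 0.2074, 0.2226, 0.1834, 0.1825.
Cohort A: 0.2040×4.31 + 0.2074×13.56 + 0.2226×28.02 + 0.1834×61.92 + 0.1825×99.60 = 39.4676 per 100,000.
Cohort B: 0.2040×2.88 + 0.2074×10.59 + 0.2226×34.15 + 0.1834×54.11 + 0.1825×89.16 = 36.5841 per 100,000.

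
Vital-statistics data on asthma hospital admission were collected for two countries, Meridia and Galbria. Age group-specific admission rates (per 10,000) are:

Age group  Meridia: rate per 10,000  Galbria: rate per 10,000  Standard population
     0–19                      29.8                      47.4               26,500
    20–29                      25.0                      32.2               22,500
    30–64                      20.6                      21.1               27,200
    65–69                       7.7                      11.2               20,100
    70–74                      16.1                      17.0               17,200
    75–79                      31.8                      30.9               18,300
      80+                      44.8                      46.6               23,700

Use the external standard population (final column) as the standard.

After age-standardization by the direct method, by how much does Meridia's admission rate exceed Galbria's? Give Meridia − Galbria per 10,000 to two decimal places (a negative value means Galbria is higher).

-4.85

Standard total = 155,500; weights = 0.1704, 0.1447, 0.1749, 0.1293, 0.1106, 0.1177, 0.1524.
Meridia: 0.1704×29.8 + 0.1447×25.0 + 0.1749×20.6 + 0.1293×7.7 + 0.1106×16.1 + 0.1177×31.8 + 0.1524×44.8 = 25.6457 per 10,000.
Galbria: 0.1704×47.4 + 0.1447×32.2 + 0.1749×21.1 + 0.1293×11.2 + 0.1106×17.0 + 0.1177×30.9 + 0.1524×46.6 = 30.4947 per 10,000.
Difference = 25.6457 − 30.4947 = -4.8490.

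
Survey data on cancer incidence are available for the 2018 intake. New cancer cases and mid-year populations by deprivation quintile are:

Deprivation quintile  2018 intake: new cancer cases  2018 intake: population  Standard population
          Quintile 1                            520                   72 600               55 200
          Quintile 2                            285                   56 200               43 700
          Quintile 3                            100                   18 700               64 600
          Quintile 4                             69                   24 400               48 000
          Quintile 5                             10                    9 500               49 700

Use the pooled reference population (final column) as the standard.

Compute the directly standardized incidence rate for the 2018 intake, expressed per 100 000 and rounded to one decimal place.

440.5

Deprivation-specific rates per 100 000 for the 2018 intake: 716.25, 507.12, 534.76, 282.79, 105.26.
Standard total = 261 200; weights = 0.2113, 0.1673, 0.2473, 0.1838, 0.1903.
Standardized rate: 0.2113×716.25 + 0.1673×507.12 + 0.2473×534.76 + 0.1838×282.79 + 0.1903×105.26 = 440.4633 per 100 000.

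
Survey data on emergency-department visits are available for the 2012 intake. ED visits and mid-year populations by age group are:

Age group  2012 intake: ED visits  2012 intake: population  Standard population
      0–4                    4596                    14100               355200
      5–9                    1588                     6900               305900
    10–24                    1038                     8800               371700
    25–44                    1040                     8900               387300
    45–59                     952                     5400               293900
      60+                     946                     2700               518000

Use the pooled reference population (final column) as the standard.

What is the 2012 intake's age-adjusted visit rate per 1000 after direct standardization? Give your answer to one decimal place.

Age-specific rates per 1000 for the 2012 intake: 325.957, 230.145, 117.955, 116.854, 176.296, 350.370.
Standard total = 2232000; weights = 0.1591, 0.1371, 0.1665, 0.1735, 0.1317, 0.2321.
Standardized rate: 0.1591×325.957 + 0.1371×230.145 + 0.1665×117.955 + 0.1735×116.854 + 0.1317×176.296 + 0.2321×350.370 = 227.8620 per 1000.

227.9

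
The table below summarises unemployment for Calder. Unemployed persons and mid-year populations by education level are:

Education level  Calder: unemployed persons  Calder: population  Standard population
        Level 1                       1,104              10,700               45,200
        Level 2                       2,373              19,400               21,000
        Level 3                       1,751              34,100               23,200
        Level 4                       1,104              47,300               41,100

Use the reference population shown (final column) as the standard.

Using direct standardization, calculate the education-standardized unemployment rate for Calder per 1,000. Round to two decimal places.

Education-specific rates per 1,000 for Calder: 103.178, 122.320, 51.349, 23.340.
Standard total = 130,500; weights = 0.3464, 0.1609, 0.1778, 0.3149.
Standardized rate: 0.3464×103.178 + 0.1609×122.320 + 0.1778×51.349 + 0.3149×23.340 = 71.8998 per 1,000.

71.90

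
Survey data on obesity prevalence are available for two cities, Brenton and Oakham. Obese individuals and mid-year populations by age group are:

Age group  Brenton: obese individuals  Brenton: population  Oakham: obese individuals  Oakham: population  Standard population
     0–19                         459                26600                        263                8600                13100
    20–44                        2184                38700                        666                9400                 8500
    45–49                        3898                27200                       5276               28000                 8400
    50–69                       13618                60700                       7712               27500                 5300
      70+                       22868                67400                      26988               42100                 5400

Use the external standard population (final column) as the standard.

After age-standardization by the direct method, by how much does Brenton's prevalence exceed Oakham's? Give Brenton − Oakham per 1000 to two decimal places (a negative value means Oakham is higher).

Age-specific rates per 1000 for Brenton: 17.256, 56.434, 143.309, 224.349, 339.288.
For Oakham: 30.581, 70.851, 188.429, 280.436, 641.045.
Standard total = 40700; weights = 0.3219, 0.2088, 0.2064, 0.1302, 0.1327.
Brenton: 0.3219×17.256 + 0.2088×56.434 + 0.2064×143.309 + 0.1302×224.349 + 0.1327×339.288 = 121.1484 per 1000.
Oakham: 0.3219×30.581 + 0.2088×70.851 + 0.2064×188.429 + 0.1302×280.436 + 0.1327×641.045 = 185.1009 per 1000.
Difference = 121.1484 − 185.1009 = -63.9525.

-63.95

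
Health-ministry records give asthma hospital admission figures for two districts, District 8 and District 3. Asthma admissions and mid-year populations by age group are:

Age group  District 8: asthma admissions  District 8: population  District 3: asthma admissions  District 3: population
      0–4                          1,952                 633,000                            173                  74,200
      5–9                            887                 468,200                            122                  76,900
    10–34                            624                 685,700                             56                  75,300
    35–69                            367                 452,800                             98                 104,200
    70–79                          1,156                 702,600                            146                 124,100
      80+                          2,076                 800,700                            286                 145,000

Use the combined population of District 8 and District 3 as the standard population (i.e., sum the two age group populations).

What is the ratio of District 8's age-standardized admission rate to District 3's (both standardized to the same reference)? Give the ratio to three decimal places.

Age-specific rates per 10,000 for District 8: 30.84, 18.94, 9.10, 8.11, 16.45, 25.93.
For District 3: 23.32, 15.86, 7.44, 9.40, 11.76, 19.72.
Combined standard total = 4,342,700; weights = 0.1628, 0.1255, 0.1752, 0.1283, 0.1904, 0.2178.
District 8: 0.1628×30.84 + 0.1255×18.94 + 0.1752×9.10 + 0.1283×8.11 + 0.1904×16.45 + 0.2178×25.93 = 18.8123 per 10,000.
District 3: 0.1628×23.32 + 0.1255×15.86 + 0.1752×7.44 + 0.1283×9.40 + 0.1904×11.76 + 0.2178×19.72 = 14.8326 per 10,000.
Ratio = 18.8123 ÷ 14.8326 = 1.26831.

1.268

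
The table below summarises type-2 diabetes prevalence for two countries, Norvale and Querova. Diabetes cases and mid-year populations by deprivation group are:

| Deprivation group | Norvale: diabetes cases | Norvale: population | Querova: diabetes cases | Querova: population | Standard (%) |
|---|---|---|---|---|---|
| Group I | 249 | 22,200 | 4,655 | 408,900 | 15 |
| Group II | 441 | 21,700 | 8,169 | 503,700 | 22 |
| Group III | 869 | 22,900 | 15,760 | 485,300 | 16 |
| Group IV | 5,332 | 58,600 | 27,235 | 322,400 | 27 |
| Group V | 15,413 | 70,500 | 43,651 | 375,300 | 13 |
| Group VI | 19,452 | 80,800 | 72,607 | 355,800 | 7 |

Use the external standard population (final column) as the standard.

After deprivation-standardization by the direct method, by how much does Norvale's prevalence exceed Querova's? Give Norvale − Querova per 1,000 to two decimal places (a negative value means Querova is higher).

19.38

Deprivation-specific rates per 1,000 for Norvale: 11.216, 20.323, 37.948, 90.990, 218.624, 240.743.
For Querova: 11.384, 16.218, 32.475, 84.476, 116.310, 204.067.
Standard weights: 0.15, 0.22, 0.16, 0.27, 0.13, 0.07.
Norvale: 0.1500×11.216 + 0.2200×20.323 + 0.1600×37.948 + 0.2700×90.990 + 0.1300×218.624 + 0.0700×240.743 = 82.0654 per 1,000.
Querova: 0.1500×11.384 + 0.2200×16.218 + 0.1600×32.475 + 0.2700×84.476 + 0.1300×116.310 + 0.0700×204.067 = 62.6849 per 1,000.
Difference = 82.0654 − 62.6849 = 19.3804.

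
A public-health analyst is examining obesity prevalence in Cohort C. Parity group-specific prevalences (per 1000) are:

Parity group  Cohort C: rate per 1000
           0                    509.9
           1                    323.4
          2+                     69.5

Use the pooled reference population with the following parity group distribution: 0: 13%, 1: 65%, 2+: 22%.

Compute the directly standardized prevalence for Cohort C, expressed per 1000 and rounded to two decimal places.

291.79

Standard weights: 0.13, 0.65, 0.22.
Standardized rate: 0.1300×509.9 + 0.6500×323.4 + 0.2200×69.5 = 291.7870 per 1000.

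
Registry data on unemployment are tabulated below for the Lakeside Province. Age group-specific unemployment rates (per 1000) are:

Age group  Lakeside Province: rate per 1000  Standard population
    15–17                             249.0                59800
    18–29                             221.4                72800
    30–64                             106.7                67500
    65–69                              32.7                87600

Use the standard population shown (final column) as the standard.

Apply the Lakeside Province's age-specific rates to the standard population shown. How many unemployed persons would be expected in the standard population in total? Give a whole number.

41075

Expected unemployed persons = Σ (standard pop × age-specific rate ÷ 1000)
= 59800×249.0/1000 + 72800×221.4/1000 + 67500×106.7/1000 + 87600×32.7/1000
= 14890.20 + 16117.92 + 7202.25 + 2864.52 = 41074.89.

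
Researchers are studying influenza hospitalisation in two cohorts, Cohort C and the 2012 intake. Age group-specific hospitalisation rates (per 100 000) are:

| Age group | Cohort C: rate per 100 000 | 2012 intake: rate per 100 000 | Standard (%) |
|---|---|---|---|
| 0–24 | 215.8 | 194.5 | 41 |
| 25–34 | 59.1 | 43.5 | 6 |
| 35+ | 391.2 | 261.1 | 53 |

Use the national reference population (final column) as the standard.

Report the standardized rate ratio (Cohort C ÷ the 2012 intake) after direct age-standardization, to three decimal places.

1.356

Standard weights: 0.41, 0.06, 0.53.
Cohort C: 0.4100×215.8 + 0.0600×59.1 + 0.5300×391.2 = 299.3600 per 100 000.
The 2012 intake: 0.4100×194.5 + 0.0600×43.5 + 0.5300×261.1 = 220.7380 per 100 000.
Ratio = 299.3600 ÷ 220.7380 = 1.35618.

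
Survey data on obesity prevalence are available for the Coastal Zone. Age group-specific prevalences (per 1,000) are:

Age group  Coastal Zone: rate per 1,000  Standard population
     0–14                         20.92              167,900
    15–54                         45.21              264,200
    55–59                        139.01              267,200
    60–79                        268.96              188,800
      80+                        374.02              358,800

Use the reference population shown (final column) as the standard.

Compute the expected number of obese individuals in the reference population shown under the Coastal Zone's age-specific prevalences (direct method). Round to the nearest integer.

Expected obese individuals = Σ (standard pop × age-specific rate ÷ 1,000)
= 167,900×20.92/1,000 + 264,200×45.21/1,000 + 267,200×139.01/1,000 + 188,800×268.96/1,000 + 358,800×374.02/1,000
= 3512.47 + 11944.48 + 37143.47 + 50779.65 + 134198.38 = 237578.45.

237578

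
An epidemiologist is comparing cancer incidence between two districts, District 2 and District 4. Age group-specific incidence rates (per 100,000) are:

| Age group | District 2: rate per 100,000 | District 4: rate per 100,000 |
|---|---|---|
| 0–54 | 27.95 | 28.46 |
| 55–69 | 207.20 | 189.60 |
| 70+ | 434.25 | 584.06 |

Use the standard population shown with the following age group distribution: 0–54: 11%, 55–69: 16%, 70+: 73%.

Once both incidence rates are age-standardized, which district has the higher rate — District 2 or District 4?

District 4

Standard weights: 0.11, 0.16, 0.73.
District 2: 0.1100×27.95 + 0.1600×207.20 + 0.7300×434.25 = 353.2290 per 100,000.
District 4: 0.1100×28.46 + 0.1600×189.60 + 0.7300×584.06 = 459.8304 per 100,000.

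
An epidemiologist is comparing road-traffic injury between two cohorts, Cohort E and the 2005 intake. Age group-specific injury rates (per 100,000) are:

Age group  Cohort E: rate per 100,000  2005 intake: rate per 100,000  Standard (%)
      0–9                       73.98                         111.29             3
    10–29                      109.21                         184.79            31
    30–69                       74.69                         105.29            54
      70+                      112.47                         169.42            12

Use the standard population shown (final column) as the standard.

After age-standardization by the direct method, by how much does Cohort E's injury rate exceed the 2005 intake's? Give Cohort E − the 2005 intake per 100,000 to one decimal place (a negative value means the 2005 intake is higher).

-47.9

Standard weights: 0.03, 0.31, 0.54, 0.12.
Cohort E: 0.0300×73.98 + 0.3100×109.21 + 0.5400×74.69 + 0.1200×112.47 = 89.9035 per 100,000.
The 2005 intake: 0.0300×111.29 + 0.3100×184.79 + 0.5400×105.29 + 0.1200×169.42 = 137.8106 per 100,000.
Difference = 89.9035 − 137.8106 = -47.9071.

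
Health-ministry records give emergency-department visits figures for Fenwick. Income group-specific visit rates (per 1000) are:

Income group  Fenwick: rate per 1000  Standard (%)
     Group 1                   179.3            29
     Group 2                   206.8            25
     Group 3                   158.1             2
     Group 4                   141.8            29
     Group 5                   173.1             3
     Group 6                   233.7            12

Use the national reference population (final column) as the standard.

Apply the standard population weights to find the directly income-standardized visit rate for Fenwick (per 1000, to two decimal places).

181.22

Standard weights: 0.29, 0.25, 0.02, 0.29, 0.03, 0.12.
Standardized rate: 0.2900×179.3 + 0.2500×206.8 + 0.0200×158.1 + 0.2900×141.8 + 0.0300×173.1 + 0.1200×233.7 = 181.2180 per 1000.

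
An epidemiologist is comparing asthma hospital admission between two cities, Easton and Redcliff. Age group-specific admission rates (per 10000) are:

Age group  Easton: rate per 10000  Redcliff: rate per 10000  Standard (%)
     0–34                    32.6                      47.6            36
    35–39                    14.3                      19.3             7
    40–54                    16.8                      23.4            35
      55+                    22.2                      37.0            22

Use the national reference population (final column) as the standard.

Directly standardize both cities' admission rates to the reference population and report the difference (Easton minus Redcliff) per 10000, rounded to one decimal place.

-11.3

Standard weights: 0.36, 0.07, 0.35, 0.22.
Easton: 0.3600×32.6 + 0.0700×14.3 + 0.3500×16.8 + 0.2200×22.2 = 23.5010 per 10000.
Redcliff: 0.3600×47.6 + 0.0700×19.3 + 0.3500×23.4 + 0.2200×37.0 = 34.8170 per 10000.
Difference = 23.5010 − 34.8170 = -11.3160.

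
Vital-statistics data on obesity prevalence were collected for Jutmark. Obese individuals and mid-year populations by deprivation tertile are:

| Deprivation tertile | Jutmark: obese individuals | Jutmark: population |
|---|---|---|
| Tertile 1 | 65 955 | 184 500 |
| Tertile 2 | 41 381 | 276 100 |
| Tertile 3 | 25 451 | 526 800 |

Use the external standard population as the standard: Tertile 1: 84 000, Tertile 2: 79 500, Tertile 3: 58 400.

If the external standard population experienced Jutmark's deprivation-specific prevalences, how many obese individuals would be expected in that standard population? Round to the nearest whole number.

Deprivation-specific rates per 1 000 for Jutmark: 357.480, 149.877, 48.312.
Expected obese individuals = Σ (standard pop × deprivation-specific rate ÷ 1 000)
= 84 000×357.480/1 000 + 79 500×149.877/1 000 + 58 400×48.312/1 000
= 30028.29 + 11915.21 + 2821.45 = 44764.95.

44765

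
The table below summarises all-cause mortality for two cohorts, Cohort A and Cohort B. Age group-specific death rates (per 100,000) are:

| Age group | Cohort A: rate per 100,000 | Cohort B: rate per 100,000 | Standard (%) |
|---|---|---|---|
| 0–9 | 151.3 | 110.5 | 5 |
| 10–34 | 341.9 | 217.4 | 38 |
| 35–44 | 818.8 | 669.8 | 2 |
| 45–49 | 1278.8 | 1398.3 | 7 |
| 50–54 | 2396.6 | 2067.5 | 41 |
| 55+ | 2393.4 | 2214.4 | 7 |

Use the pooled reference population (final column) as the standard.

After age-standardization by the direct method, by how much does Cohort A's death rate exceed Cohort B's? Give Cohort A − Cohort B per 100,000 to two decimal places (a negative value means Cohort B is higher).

191.43

Standard weights: 0.05, 0.38, 0.02, 0.07, 0.41, 0.07.
Cohort A: 0.0500×151.3 + 0.3800×341.9 + 0.0200×818.8 + 0.0700×1278.8 + 0.4100×2396.6 + 0.0700×2393.4 = 1393.5230 per 100,000.
Cohort B: 0.0500×110.5 + 0.3800×217.4 + 0.0200×669.8 + 0.0700×1398.3 + 0.4100×2067.5 + 0.0700×2214.4 = 1202.0970 per 100,000.
Difference = 1393.5230 − 1202.0970 = 191.4260.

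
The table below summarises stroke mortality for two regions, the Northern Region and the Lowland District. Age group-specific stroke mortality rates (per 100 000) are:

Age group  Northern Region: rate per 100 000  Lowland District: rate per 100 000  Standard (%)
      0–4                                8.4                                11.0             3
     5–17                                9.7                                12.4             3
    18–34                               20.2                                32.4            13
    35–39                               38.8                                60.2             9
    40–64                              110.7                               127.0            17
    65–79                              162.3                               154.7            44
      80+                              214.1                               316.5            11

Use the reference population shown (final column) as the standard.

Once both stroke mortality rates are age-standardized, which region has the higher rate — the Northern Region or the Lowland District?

Lowland District

Standard weights: 0.03, 0.03, 0.13, 0.09, 0.17, 0.44, 0.11.
The Northern Region: 0.0300×8.4 + 0.0300×9.7 + 0.1300×20.2 + 0.0900×38.8 + 0.1700×110.7 + 0.4400×162.3 + 0.1100×214.1 = 120.4430 per 100 000.
The Lowland District: 0.0300×11.0 + 0.0300×12.4 + 0.1300×32.4 + 0.0900×60.2 + 0.1700×127.0 + 0.4400×154.7 + 0.1100×316.5 = 134.8050 per 100 000.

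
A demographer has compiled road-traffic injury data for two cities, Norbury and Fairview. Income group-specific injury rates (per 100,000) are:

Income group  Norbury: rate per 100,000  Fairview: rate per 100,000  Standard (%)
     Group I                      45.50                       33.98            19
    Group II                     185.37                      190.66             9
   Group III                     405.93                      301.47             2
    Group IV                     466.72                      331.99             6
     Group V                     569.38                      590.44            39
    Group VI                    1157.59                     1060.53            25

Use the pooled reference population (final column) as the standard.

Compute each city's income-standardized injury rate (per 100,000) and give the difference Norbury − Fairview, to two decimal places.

27.94

Standard weights: 0.19, 0.09, 0.02, 0.06, 0.39, 0.25.
Norbury: 0.1900×45.50 + 0.0900×185.37 + 0.0200×405.93 + 0.0600×466.72 + 0.3900×569.38 + 0.2500×1157.59 = 572.9058 per 100,000.
Fairview: 0.1900×33.98 + 0.0900×190.66 + 0.0200×301.47 + 0.0600×331.99 + 0.3900×590.44 + 0.2500×1060.53 = 544.9685 per 100,000.
Difference = 572.9058 − 544.9685 = 27.9373.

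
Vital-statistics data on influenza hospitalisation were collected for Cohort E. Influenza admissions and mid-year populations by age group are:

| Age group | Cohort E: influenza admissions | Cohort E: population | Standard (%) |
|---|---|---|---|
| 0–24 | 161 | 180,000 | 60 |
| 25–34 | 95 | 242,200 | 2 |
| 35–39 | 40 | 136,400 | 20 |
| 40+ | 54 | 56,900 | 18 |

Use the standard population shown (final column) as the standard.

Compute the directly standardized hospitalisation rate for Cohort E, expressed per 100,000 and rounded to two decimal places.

Age-specific rates per 100,000 for Cohort E: 89.44, 39.22, 29.33, 94.90.
Standard weights: 0.60, 0.02, 0.20, 0.18.
Standardized rate: 0.6000×89.44 + 0.0200×39.22 + 0.2000×29.33 + 0.1800×94.90 = 77.3988 per 100,000.

77.40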